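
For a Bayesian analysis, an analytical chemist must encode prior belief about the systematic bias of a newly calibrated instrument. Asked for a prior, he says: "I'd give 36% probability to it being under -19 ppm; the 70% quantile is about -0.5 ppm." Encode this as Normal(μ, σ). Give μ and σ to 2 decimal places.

μ = -11.49, σ = 20.95

For Normal(μ,σ), the p-quantile is μ + z_p·σ. Here z_{0.36} = -0.3585, z_{0.7} = 0.5244.
So -19 = μ − 0.3585σ and -0.5 = μ + 0.5244σ.
Subtracting: σ = (-0.5 − -19)/(0.5244 − (-0.3585)) = 20.95.
Then μ = -19 − (-0.3585)·20.95 = -11.49.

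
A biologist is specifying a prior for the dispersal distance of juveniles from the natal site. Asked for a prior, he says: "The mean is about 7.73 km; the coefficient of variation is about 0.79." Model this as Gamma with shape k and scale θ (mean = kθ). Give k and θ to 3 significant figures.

k ≈ 1.6, θ ≈ 4.82

For Gamma(k, scale θ): mean = kθ, variance = kθ², so CV = 1/√k.
CV = 0.79, hence k = 1/CV² = 1.6.
Then θ = mean/k = 7.73/1.6 = 4.82.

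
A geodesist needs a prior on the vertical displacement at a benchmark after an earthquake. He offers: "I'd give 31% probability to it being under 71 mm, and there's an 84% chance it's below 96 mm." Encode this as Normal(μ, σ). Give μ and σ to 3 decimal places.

μ = 79.318, σ = 16.775

The p-quantile of Normal(μ,σ) is μ + z_p·σ, with z_{0.31} = -0.4959 and z_{0.84} = 0.9945.
Eliminate σ: μ = (z₂·x₁ − z₁·x₂)/(z₂ − z₁) = (0.9945·71 − (-0.4959)·96)/1.49 = 79.318.
Then σ = (x₂ − x₁)/(z₂ − z₁) = (96 − 71)/1.49 = 16.775.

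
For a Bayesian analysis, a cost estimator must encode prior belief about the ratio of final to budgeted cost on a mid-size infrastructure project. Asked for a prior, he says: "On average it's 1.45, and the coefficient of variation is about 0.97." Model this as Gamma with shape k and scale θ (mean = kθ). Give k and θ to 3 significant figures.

For Gamma(k, scale θ): mean = kθ, variance = kθ², so CV = 1/√k.
CV = 0.97, hence k = 1/CV² = 1.06.
Then θ = mean/k = 1.45/1.06 = 1.36.

k ≈ 1.06, θ ≈ 1.36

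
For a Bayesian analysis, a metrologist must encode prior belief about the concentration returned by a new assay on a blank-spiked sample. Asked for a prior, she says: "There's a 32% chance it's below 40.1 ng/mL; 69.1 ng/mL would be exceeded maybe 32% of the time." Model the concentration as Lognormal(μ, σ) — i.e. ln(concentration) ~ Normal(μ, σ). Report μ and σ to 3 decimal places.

μ ≈ 3.963, σ ≈ 0.582

If T ~ Lognormal(μ,σ) then ln T ~ Normal(μ,σ), so the p-quantile of ln T is μ + z_p·σ.
ln(40.1) = 3.691 and ln(69.1) = 4.236; z_{0.32} = -0.4677, z_{0.68} = 0.4677.
σ = (4.236 − 3.691)/(0.4677 − (-0.4677)) = 0.582.
μ = 3.691 − (-0.4677)·0.582 = 3.963.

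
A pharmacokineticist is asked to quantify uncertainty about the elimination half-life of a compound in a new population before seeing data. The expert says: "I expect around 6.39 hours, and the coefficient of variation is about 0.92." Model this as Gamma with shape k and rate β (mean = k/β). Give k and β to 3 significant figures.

For Gamma(k, rate β): mean = k/β, variance = k/β², so CV = 1/√k.
CV = 0.92, hence k = 1/CV² = 1.18.
Then β = k/mean = 1.18/6.39 = 0.185.

k ≈ 1.18, β ≈ 0.185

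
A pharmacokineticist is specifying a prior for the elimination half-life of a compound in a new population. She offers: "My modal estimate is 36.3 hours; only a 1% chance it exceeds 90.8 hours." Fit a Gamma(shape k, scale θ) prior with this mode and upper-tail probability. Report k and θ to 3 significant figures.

Gamma(k,θ) with k>1 has mode (k−1)θ, so θ = 36.3/(k−1).
Need P(X < 90.8) = 0.99 with θ tied to k this way. Start at k = 2, θ = 36.3: P(X<90.8) ≈ 0.713.
Too low — raise k to concentrate. Iterating converges to k ≈ 6.58.
Then θ = 36.3/(6.58−1) ≈ 6.5.

k ≈ 6.58, θ ≈ 6.5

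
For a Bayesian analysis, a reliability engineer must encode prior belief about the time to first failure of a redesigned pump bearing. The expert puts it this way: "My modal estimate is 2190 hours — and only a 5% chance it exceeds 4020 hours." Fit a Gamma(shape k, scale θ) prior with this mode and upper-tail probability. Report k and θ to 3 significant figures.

Gamma(k,θ) with k>1 has mode (k−1)θ, so θ = 2190/(k−1).
Need P(X < 4020) = 0.95 with θ tied to k this way. Start at k = 2, θ = 2190: P(X<4020) ≈ 0.548.
Too low — raise k to concentrate. Iterating converges to k ≈ 8.55.
Then θ = 2190/(8.55−1) ≈ 290.

k ≈ 8.55, θ ≈ 290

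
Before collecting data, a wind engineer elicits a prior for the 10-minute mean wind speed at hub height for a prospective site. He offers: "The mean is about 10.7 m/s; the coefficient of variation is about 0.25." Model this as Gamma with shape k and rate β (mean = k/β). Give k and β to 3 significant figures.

k ≈ 16, β ≈ 1.5

For Gamma(k, rate β): mean = k/β, variance = k/β², so CV = 1/√k.
CV = 0.25, hence k = 1/CV² = 16.
Then β = k/mean = 16/10.7 = 1.5.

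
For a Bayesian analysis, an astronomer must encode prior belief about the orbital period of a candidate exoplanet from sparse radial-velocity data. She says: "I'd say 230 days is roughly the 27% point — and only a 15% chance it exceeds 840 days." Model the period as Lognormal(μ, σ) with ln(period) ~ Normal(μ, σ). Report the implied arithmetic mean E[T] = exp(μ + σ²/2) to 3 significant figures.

If T ~ Lognormal(μ,σ) then ln T ~ Normal(μ,σ), so the p-quantile of ln T is μ + z_p·σ.
ln(230) = 5.438 and ln(840) = 6.733; z_{0.27} = -0.6128, z_{0.85} = 1.036.
σ = (6.733 − 5.438)/(1.036 − (-0.6128)) = 0.785.
μ = 5.438 − (-0.6128)·0.785 = 5.919.
E[T] = exp(μ + σ²/2) = exp(5.919 + 0.3084) = 507 days.

E[T] ≈ 507 days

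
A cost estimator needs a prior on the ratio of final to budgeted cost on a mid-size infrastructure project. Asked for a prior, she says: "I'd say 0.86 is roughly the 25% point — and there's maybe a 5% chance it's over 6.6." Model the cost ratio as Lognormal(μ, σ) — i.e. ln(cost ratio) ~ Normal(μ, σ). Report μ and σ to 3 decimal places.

If T ~ Lognormal(μ,σ) then ln T ~ Normal(μ,σ), so the p-quantile of ln T is μ + z_p·σ.
ln(0.86) = -0.1508 and ln(6.6) = 1.887; z_{0.25} = -0.6745, z_{0.95} = 1.645.
σ = (1.887 − -0.1508)/(1.645 − (-0.6745)) = 0.879.
μ = -0.1508 − (-0.6745)·0.879 = 0.442.

μ ≈ 0.442, σ ≈ 0.879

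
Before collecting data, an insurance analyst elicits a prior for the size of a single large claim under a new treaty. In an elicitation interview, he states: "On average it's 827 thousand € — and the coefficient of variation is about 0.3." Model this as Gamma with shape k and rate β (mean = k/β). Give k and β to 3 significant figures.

k ≈ 11.1, β ≈ 0.0134

For Gamma(k, rate β): mean = k/β, variance = k/β², so CV = 1/√k.
CV = 0.3, hence k = 1/CV² = 11.1.
Then β = k/mean = 11.1/827 = 0.0134.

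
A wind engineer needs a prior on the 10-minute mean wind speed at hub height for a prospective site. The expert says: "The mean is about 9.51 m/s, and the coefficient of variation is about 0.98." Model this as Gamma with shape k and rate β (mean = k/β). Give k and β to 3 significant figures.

For Gamma(k, rate β): mean = k/β, variance = k/β², so CV = 1/√k.
CV = 0.98, hence k = 1/CV² = 1.04.
Then β = k/mean = 1.04/9.51 = 0.109.

k ≈ 1.04, β ≈ 0.109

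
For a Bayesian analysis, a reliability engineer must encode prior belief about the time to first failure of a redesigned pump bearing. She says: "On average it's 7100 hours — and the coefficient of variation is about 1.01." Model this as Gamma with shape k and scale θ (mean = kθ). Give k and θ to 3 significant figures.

For Gamma(k, scale θ): mean = kθ, variance = kθ², so CV = 1/√k.
CV = 1.01, hence k = 1/CV² = 0.98.
Then θ = mean/k = 7100/0.98 = 7240.

k ≈ 0.98, θ ≈ 7240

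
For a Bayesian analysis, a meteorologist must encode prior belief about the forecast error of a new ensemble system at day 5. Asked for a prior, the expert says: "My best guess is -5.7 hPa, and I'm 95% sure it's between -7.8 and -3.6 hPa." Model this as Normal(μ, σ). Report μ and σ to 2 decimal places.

μ = -5.70, σ = 1.07

A symmetric 95% interval runs μ ± z·σ with z = 1.96.
Half-width = 2.1, so σ = 2.1/1.96 = 1.07.
μ is the stated best guess, -5.70.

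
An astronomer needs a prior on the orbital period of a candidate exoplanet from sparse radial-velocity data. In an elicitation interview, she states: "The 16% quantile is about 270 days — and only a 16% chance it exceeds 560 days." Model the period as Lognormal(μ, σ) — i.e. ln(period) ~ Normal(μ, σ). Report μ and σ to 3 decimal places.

μ ≈ 5.963, σ ≈ 0.367

If T ~ Lognormal(μ,σ) then ln T ~ Normal(μ,σ), so the p-quantile of ln T is μ + z_p·σ.
ln(270) = 5.598 and ln(560) = 6.328; z_{0.16} = -0.9945, z_{0.84} = 0.9945.
σ = (6.328 − 5.598)/(0.9945 − (-0.9945)) = 0.367.
μ = 5.598 − (-0.9945)·0.367 = 5.963.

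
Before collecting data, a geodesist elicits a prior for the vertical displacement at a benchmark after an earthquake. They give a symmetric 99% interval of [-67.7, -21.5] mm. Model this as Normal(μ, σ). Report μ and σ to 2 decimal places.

A symmetric 99% interval runs μ ± z·σ with z = 2.576.
Half-width = 23.1, so σ = 23.1/2.576 = 8.97.
μ is the interval midpoint, -44.60.

μ = -44.60, σ = 8.97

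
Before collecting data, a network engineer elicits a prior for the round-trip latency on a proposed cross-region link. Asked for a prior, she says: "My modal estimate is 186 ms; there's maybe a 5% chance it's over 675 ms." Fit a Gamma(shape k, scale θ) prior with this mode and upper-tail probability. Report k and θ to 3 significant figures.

k ≈ 2.54, θ ≈ 120

Gamma(k,θ) with k>1 has mode (k−1)θ, so θ = 186/(k−1).
Need P(X < 675) = 0.95 with θ tied to k this way. Start at k = 2, θ = 186: P(X<675) ≈ 0.877.
Too low — raise k to concentrate. Iterating converges to k ≈ 2.54.
Then θ = 186/(2.54−1) ≈ 120.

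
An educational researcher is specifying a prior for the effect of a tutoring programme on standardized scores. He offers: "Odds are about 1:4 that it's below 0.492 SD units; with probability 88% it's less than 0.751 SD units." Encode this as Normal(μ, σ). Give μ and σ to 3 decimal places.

μ = 0.600, σ = 0.128

For Normal(μ,σ), the p-quantile is μ + z_p·σ. Here z_{0.2} = -0.8416, z_{0.88} = 1.175.
So 0.492 = μ − 0.8416σ and 0.751 = μ + 1.175σ.
Subtracting: σ = (0.751 − 0.492)/(1.175 − (-0.8416)) = 0.128.
Then μ = 0.492 − (-0.8416)·0.128 = 0.600.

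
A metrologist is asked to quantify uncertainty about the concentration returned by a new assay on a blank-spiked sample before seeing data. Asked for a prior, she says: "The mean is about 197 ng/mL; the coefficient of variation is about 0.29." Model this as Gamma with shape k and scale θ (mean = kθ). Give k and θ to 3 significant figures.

k ≈ 11.9, θ ≈ 16.6

For Gamma(k, scale θ): mean = kθ, variance = kθ², so CV = 1/√k.
CV = 0.29, hence k = 1/CV² = 11.9.
Then θ = mean/k = 197/11.9 = 16.6.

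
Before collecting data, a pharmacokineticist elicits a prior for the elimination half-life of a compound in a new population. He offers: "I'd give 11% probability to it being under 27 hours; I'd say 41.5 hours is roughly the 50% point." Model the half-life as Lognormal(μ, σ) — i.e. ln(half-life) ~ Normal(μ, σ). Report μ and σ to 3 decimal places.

μ ≈ 3.726, σ ≈ 0.350

If T ~ Lognormal(μ,σ) then ln T ~ Normal(μ,σ), so the p-quantile of ln T is μ + z_p·σ.
ln(27) = 3.296 and ln(41.5) = 3.726; z_{0.11} = -1.227, z_{0.5} = 0.
σ = (3.726 − 3.296)/(0 − (-1.227)) = 0.350.
μ = 3.296 − (-1.227)·0.350 = 3.726.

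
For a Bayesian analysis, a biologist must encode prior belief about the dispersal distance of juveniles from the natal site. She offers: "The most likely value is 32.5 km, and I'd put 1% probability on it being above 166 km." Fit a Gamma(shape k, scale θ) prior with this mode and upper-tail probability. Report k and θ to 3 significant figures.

Gamma(k,θ) with k>1 has mode (k−1)θ, so θ = 32.5/(k−1).
Need P(X < 166) = 0.99 with θ tied to k this way. Start at k = 2, θ = 32.5: P(X<166) ≈ 0.963.
Too low — raise k to concentrate. Iterating converges to k ≈ 2.46.
Then θ = 32.5/(2.46−1) ≈ 22.2.

k ≈ 2.46, θ ≈ 22.2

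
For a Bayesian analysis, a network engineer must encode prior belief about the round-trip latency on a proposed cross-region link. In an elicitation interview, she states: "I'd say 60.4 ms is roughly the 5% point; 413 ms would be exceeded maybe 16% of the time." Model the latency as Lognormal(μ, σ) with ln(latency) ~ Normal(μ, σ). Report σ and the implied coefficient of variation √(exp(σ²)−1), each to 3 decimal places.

σ ≈ 0.728, CV ≈ 0.837

If T ~ Lognormal(μ,σ) then ln T ~ Normal(μ,σ), so the p-quantile of ln T is μ + z_p·σ.
ln(60.4) = 4.101 and ln(413) = 6.023; z_{0.05} = -1.645, z_{0.84} = 0.9945.
σ = (6.023 − 4.101)/(0.9945 − (-1.645)) = 0.728.
μ = 4.101 − (-1.645)·0.728 = 5.299.
CV = √(exp(σ²)−1) = √(exp(0.5306)−1) = 0.837.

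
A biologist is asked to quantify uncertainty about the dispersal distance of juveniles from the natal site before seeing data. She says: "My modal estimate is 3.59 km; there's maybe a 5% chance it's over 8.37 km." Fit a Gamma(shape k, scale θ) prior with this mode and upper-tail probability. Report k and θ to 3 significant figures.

Gamma(k,θ) with k>1 has mode (k−1)θ, so θ = 3.59/(k−1).
Need P(X < 8.37) = 0.95 with θ tied to k this way. Start at k = 2, θ = 3.59: P(X<8.37) ≈ 0.676.
Too low — raise k to concentrate. Iterating converges to k ≈ 4.82.
Then θ = 3.59/(4.82−1) ≈ 0.94.

k ≈ 4.82, θ ≈ 0.94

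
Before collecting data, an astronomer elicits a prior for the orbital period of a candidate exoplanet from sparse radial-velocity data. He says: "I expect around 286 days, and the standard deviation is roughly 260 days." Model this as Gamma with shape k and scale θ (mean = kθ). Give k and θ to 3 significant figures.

For Gamma(k, scale θ): mean = kθ, variance = kθ², so CV = 1/√k.
CV = SD/mean = 260/286 = 0.9091, hence k = 1/CV² = 1.21.
Then θ = mean/k = 286/1.21 = 236.

k ≈ 1.21, θ ≈ 236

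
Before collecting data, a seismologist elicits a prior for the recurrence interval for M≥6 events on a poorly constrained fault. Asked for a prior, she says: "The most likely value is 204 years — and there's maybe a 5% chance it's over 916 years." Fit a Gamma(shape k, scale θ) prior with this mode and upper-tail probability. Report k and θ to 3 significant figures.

Gamma(k,θ) with k>1 has mode (k−1)θ, so θ = 204/(k−1).
Need P(X < 916) = 0.95 with θ tied to k this way. Start at k = 2, θ = 204: P(X<916) ≈ 0.938.
Too low — raise k to concentrate. Iterating converges to k ≈ 2.09.
Then θ = 204/(2.09−1) ≈ 187.

k ≈ 2.09, θ ≈ 187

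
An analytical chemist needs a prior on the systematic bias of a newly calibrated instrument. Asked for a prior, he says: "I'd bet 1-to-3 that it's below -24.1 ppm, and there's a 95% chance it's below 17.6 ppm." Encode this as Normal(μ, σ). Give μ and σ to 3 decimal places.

For Normal(μ,σ), the p-quantile is μ + z_p·σ. Here z_{0.25} = -0.6745, z_{0.95} = 1.645.
So -24.1 = μ − 0.6745σ and 17.6 = μ + 1.645σ.
Subtracting: σ = (17.6 − -24.1)/(1.645 − (-0.6745)) = 17.979.
Then μ = -24.1 − (-0.6745)·17.979 = -11.973.

μ = -11.973, σ = 17.979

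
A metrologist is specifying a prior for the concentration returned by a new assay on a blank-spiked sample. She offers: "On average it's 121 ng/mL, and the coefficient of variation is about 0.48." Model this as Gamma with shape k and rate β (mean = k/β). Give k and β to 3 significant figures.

For Gamma(k, rate β): mean = k/β, variance = k/β², so CV = 1/√k.
CV = 0.48, hence k = 1/CV² = 4.34.
Then β = k/mean = 4.34/121 = 0.0359.

k ≈ 4.34, β ≈ 0.0359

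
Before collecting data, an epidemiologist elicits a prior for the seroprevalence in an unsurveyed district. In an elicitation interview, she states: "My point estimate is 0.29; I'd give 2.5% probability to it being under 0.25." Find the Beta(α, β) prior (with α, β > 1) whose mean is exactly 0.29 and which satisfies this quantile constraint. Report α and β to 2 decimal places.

α ≈ 137.06, β ≈ 335.55

With mean 0.29 fixed, write α = 0.29s, β = 0.71s where s = α+β.
Need P(θ < 0.25) = 0.025 under Beta(0.29s, 0.71s). Normal approximation: (q−m)/√(m(1−m)/s) ≈ z_{0.025} = -1.96, so s ≈ 0.29·0.71·(-1.96)²/(0.25−0.29)² = 494.3.
At s = 494.3: P(θ<0.25) ≈ 0.022. Adjusting to match 0.025 gives s ≈ 472.61.
So α = 0.29·472.61 ≈ 137.06, β = 0.71·472.61 ≈ 335.55.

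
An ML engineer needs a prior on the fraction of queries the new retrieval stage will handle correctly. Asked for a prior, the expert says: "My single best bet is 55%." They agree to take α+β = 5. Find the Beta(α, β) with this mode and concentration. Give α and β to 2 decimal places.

For α,β > 1 the Beta mode is (α−1)/(α+β−2). With α+β = 5, the mode is (α−1)/3.
Set (α−1)/3 = 0.55 → α = 1 + 0.55·3 = 2.65.
β = 5 − α = 2.35.

α = 2.65, β = 2.35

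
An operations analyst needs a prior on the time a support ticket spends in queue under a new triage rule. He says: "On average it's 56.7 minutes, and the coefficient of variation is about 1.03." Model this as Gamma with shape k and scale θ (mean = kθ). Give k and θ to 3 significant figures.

For Gamma(k, scale θ): mean = kθ, variance = kθ², so CV = 1/√k.
CV = 1.03, hence k = 1/CV² = 0.943.
Then θ = mean/k = 56.7/0.943 = 60.2.

k ≈ 0.943, θ ≈ 60.2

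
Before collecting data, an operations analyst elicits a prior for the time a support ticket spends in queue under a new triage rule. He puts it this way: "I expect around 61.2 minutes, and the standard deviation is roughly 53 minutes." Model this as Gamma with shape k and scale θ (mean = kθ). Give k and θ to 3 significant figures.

k ≈ 1.33, θ ≈ 45.9

For Gamma(k, scale θ): mean = kθ, variance = kθ², so CV = 1/√k.
CV = SD/mean = 53/61.2 = 0.866, hence k = 1/CV² = 1.33.
Then θ = mean/k = 61.2/1.33 = 45.9.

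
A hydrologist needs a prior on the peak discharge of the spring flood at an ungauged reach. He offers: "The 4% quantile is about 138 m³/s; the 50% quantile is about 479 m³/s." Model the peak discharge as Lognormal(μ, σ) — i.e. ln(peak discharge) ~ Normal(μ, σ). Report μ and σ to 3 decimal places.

μ ≈ 6.172, σ ≈ 0.711

If T ~ Lognormal(μ,σ) then ln T ~ Normal(μ,σ), so the p-quantile of ln T is μ + z_p·σ.
ln(138) = 4.927 and ln(479) = 6.172; z_{0.04} = -1.751, z_{0.5} = 0.
σ = (6.172 − 4.927)/(0 − (-1.751)) = 0.711.
μ = 4.927 − (-1.751)·0.711 = 6.172.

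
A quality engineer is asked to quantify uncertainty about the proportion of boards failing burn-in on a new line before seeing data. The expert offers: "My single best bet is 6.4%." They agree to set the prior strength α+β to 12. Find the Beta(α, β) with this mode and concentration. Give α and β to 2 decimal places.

For α,β > 1 the Beta mode is (α−1)/(α+β−2). With α+β = 12, the mode is (α−1)/10.
Set (α−1)/10 = 0.064 → α = 1 + 0.064·10 = 1.64.
β = 12 − α = 10.36.

α = 1.64, β = 10.36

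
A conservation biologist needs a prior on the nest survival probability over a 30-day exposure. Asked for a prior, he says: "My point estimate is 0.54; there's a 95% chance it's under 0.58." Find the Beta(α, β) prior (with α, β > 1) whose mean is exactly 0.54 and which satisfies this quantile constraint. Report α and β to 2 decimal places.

With mean 0.54 fixed, write α = 0.54s, β = 0.46s where s = α+β.
Need P(θ < 0.58) = 0.95 under Beta(0.54s, 0.46s). Normal approximation: (q−m)/√(m(1−m)/s) ≈ z_{0.95} = 1.64, so s ≈ 0.54·0.46·(1.64)²/(0.58−0.54)² = 420.0.
At s = 420.0: P(θ<0.58) ≈ 0.951. Adjusting to match 0.95 gives s ≈ 416.89.
So α = 0.54·416.89 ≈ 225.12, β = 0.46·416.89 ≈ 191.77.

α ≈ 225.12, β ≈ 191.77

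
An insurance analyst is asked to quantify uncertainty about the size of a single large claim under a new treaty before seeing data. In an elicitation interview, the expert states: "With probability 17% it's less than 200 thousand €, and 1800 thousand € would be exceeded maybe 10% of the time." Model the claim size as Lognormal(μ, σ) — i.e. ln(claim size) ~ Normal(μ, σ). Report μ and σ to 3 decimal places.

μ ≈ 6.236, σ ≈ 0.983

If T ~ Lognormal(μ,σ) then ln T ~ Normal(μ,σ), so the p-quantile of ln T is μ + z_p·σ.
ln(200) = 5.298 and ln(1800) = 7.496; z_{0.17} = -0.9542, z_{0.9} = 1.282.
σ = (7.496 − 5.298)/(1.282 − (-0.9542)) = 0.983.
μ = 5.298 − (-0.9542)·0.983 = 6.236.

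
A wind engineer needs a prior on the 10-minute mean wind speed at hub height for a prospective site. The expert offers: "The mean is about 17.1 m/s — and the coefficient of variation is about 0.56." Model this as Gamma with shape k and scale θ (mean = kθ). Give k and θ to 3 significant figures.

For Gamma(k, scale θ): mean = kθ, variance = kθ², so CV = 1/√k.
CV = 0.56, hence k = 1/CV² = 3.19.
Then θ = mean/k = 17.1/3.19 = 5.36.

k ≈ 3.19, θ ≈ 5.36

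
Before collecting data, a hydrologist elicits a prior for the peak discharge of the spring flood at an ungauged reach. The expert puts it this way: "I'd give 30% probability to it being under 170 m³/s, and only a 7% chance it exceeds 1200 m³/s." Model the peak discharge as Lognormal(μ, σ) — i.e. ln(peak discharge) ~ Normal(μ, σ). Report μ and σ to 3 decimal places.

If T ~ Lognormal(μ,σ) then ln T ~ Normal(μ,σ), so the p-quantile of ln T is μ + z_p·σ.
ln(170) = 5.136 and ln(1200) = 7.09; z_{0.3} = -0.5244, z_{0.93} = 1.476.
σ = (7.09 − 5.136)/(1.476 − (-0.5244)) = 0.977.
μ = 5.136 − (-0.5244)·0.977 = 5.648.

μ ≈ 5.648, σ ≈ 0.977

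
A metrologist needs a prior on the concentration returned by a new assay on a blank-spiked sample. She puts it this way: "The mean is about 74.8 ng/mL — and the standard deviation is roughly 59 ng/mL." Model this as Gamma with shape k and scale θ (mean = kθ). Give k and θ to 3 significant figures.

For Gamma(k, scale θ): mean = kθ, variance = kθ², so CV = 1/√k.
CV = SD/mean = 59/74.8 = 0.7888, hence k = 1/CV² = 1.61.
Then θ = mean/k = 74.8/1.61 = 46.5.

k ≈ 1.61, θ ≈ 46.5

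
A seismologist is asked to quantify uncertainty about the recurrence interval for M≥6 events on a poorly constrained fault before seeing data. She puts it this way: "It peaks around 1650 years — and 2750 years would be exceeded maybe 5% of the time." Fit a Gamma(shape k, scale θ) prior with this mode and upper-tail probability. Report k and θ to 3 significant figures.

k ≈ 11.7, θ ≈ 154

Gamma(k,θ) with k>1 has mode (k−1)θ, so θ = 1650/(k−1).
Need P(X < 2750) = 0.95 with θ tied to k this way. Start at k = 2, θ = 1650: P(X<2750) ≈ 0.496.
Too low — raise k to concentrate. Iterating converges to k ≈ 11.7.
Then θ = 1650/(11.7−1) ≈ 154.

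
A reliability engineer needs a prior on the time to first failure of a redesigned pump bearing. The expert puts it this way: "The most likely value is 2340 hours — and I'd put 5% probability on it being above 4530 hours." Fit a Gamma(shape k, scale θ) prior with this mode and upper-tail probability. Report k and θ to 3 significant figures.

k ≈ 7.36, θ ≈ 368

Gamma(k,θ) with k>1 has mode (k−1)θ, so θ = 2340/(k−1).
Need P(X < 4530) = 0.95 with θ tied to k this way. Start at k = 2, θ = 2340: P(X<4530) ≈ 0.576.
Too low — raise k to concentrate. Iterating converges to k ≈ 7.36.
Then θ = 2340/(7.36−1) ≈ 368.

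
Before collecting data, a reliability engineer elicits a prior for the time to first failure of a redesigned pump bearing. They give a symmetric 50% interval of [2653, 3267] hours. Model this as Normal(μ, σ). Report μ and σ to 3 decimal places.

μ = 2960.000, σ = 455.159

A symmetric 50% interval runs μ ± z·σ with z = 0.6745.
Half-width = 307, so σ = 307/0.6745 = 455.159.
μ is the interval midpoint, 2960.000.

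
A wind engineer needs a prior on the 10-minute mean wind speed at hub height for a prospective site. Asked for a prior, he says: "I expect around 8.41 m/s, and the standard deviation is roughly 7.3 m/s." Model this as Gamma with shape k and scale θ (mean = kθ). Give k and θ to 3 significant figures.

k ≈ 1.33, θ ≈ 6.34

For Gamma(k, scale θ): mean = kθ, variance = kθ², so CV = 1/√k.
CV = SD/mean = 7.3/8.41 = 0.868, hence k = 1/CV² = 1.33.
Then θ = mean/k = 8.41/1.33 = 6.34.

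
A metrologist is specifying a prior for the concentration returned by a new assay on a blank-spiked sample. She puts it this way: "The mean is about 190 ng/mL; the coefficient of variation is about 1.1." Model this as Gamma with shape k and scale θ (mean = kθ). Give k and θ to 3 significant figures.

For Gamma(k, scale θ): mean = kθ, variance = kθ², so CV = 1/√k.
CV = 1.1, hence k = 1/CV² = 0.826.
Then θ = mean/k = 190/0.826 = 230.

k ≈ 0.826, θ ≈ 230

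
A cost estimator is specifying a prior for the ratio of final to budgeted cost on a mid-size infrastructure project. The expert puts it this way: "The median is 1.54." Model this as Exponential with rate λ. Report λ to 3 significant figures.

Exponential median = ln 2 / λ, so λ = ln 2 / 1.54 = 0.45.

λ ≈ 0.45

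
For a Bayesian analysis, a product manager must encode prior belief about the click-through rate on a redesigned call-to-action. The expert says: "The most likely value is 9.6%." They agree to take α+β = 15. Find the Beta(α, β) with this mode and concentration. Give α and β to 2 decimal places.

α = 2.25, β = 12.75

For α,β > 1 the Beta mode is (α−1)/(α+β−2). With α+β = 15, the mode is (α−1)/13.
Set (α−1)/13 = 0.096 → α = 1 + 0.096·13 = 2.25.
β = 15 − α = 12.75.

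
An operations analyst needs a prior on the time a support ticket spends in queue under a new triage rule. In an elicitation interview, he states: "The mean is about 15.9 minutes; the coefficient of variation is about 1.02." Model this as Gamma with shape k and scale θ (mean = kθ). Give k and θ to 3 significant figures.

For Gamma(k, scale θ): mean = kθ, variance = kθ², so CV = 1/√k.
CV = 1.02, hence k = 1/CV² = 0.961.
Then θ = mean/k = 15.9/0.961 = 16.5.

k ≈ 0.961, θ ≈ 16.5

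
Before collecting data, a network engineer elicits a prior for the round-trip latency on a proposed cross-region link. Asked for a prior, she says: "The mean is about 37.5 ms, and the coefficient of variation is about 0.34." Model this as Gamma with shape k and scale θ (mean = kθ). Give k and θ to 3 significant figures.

k ≈ 8.65, θ ≈ 4.34

For Gamma(k, scale θ): mean = kθ, variance = kθ², so CV = 1/√k.
CV = 0.34, hence k = 1/CV² = 8.65.
Then θ = mean/k = 37.5/8.65 = 4.34.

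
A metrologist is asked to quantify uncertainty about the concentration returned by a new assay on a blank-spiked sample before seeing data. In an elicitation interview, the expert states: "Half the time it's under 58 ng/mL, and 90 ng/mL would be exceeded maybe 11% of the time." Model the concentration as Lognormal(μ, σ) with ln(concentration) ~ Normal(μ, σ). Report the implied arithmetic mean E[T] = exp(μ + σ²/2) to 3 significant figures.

E[T] ≈ 61.8 ng/mL

If T ~ Lognormal(μ,σ) then ln T ~ Normal(μ,σ), so the p-quantile of ln T is μ + z_p·σ.
ln(58) = 4.06 and ln(90) = 4.5; z_{0.5} = 0, z_{0.89} = 1.227.
σ = (4.5 − 4.06)/(1.227 − (0)) = 0.358.
μ = 4.06 − (0)·0.358 = 4.060.
E[T] = exp(μ + σ²/2) = exp(4.060 + 0.0642) = 61.8 ng/mL.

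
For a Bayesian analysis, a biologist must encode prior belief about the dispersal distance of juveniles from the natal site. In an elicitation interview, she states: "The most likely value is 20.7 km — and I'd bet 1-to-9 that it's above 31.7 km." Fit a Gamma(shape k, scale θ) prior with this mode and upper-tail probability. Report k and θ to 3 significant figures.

Gamma(k,θ) with k>1 has mode (k−1)θ, so θ = 20.7/(k−1).
Need P(X < 31.7) = 0.9 with θ tied to k this way. Start at k = 2, θ = 20.7: P(X<31.7) ≈ 0.453.
Too low — raise k to concentrate. Iterating converges to k ≈ 11.3.
Then θ = 20.7/(11.3−1) ≈ 2.01.

k ≈ 11.3, θ ≈ 2.01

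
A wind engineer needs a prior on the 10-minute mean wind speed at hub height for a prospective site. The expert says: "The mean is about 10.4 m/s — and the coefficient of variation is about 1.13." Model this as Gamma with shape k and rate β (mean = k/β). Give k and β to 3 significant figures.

k ≈ 0.783, β ≈ 0.0753

For Gamma(k, rate β): mean = k/β, variance = k/β², so CV = 1/√k.
CV = 1.13, hence k = 1/CV² = 0.783.
Then β = k/mean = 0.783/10.4 = 0.0753.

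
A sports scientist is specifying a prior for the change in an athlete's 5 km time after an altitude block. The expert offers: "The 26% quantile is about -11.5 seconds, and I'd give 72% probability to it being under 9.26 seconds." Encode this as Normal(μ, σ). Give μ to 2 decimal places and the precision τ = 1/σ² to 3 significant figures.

The p-quantile of Normal(μ,σ) is μ + z_p·σ, with z_{0.26} = -0.6433 and z_{0.72} = 0.5828.
Eliminate σ: μ = (z₂·x₁ − z₁·x₂)/(z₂ − z₁) = (0.5828·-11.5 − (-0.6433)·9.26)/1.226 = -0.61.
Then σ = (x₂ − x₁)/(z₂ − z₁) = (9.26 − -11.5)/1.226 = 16.93.
Precision τ = 1/σ² = 1/16.93² = 0.00349.

μ = -0.61, τ = 0.00349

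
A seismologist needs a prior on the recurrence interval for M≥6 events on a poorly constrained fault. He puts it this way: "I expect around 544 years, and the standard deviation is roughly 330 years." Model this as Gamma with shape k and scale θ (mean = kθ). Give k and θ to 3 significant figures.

k ≈ 2.72, θ ≈ 200

For Gamma(k, scale θ): mean = kθ, variance = kθ², so CV = 1/√k.
CV = SD/mean = 330/544 = 0.6066, hence k = 1/CV² = 2.72.
Then θ = mean/k = 544/2.72 = 200.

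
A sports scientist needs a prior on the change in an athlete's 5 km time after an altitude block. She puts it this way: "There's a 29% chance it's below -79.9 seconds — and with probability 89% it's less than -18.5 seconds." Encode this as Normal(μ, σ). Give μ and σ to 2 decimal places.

μ = -60.81, σ = 34.50

The p-quantile of Normal(μ,σ) is μ + z_p·σ, with z_{0.29} = -0.5534 and z_{0.89} = 1.227.
Eliminate σ: μ = (z₂·x₁ − z₁·x₂)/(z₂ − z₁) = (1.227·-79.9 − (-0.5534)·-18.5)/1.78 = -60.81.
Then σ = (x₂ − x₁)/(z₂ − z₁) = (-18.5 − -79.9)/1.78 = 34.50.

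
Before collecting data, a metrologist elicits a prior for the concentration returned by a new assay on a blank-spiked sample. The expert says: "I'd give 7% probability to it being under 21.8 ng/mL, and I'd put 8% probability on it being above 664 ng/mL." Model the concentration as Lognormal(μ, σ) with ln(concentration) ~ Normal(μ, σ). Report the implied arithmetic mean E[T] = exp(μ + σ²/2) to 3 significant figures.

If T ~ Lognormal(μ,σ) then ln T ~ Normal(μ,σ), so the p-quantile of ln T is μ + z_p·σ.
ln(21.8) = 3.082 and ln(664) = 6.498; z_{0.07} = -1.476, z_{0.92} = 1.405.
σ = (6.498 − 3.082)/(1.405 − (-1.476)) = 1.186.
μ = 3.082 − (-1.476)·1.186 = 4.832.
E[T] = exp(μ + σ²/2) = exp(4.832 + 0.7032) = 253 ng/mL.

E[T] ≈ 253 ng/mL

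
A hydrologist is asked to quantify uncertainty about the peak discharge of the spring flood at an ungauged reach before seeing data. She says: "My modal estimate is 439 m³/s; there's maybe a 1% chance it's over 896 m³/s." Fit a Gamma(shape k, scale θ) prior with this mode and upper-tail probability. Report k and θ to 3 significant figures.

Gamma(k,θ) with k>1 has mode (k−1)θ, so θ = 439/(k−1).
Need P(X < 896) = 0.99 with θ tied to k this way. Start at k = 2, θ = 439: P(X<896) ≈ 0.605.
Too low — raise k to concentrate. Iterating converges to k ≈ 10.6.
Then θ = 439/(10.6−1) ≈ 45.7.

k ≈ 10.6, θ ≈ 45.7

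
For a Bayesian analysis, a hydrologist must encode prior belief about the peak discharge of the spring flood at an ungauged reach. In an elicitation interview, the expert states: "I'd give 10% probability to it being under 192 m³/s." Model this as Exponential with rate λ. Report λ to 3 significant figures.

P(T < 192.0) = 1 − e^(−λ·192.0) = 0.1, so λ = −ln(1−0.1)/192.0 = −ln(0.9)/192.0 = 0.000549.

λ ≈ 0.000549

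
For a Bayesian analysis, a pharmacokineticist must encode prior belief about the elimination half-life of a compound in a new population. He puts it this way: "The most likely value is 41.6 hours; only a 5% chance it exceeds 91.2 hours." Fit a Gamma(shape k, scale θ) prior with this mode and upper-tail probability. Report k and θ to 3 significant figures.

Gamma(k,θ) with k>1 has mode (k−1)θ, so θ = 41.6/(k−1).
Need P(X < 91.2) = 0.95 with θ tied to k this way. Start at k = 2, θ = 41.6: P(X<91.2) ≈ 0.644.
Too low — raise k to concentrate. Iterating converges to k ≈ 5.47.
Then θ = 41.6/(5.47−1) ≈ 9.31.

k ≈ 5.47, θ ≈ 9.31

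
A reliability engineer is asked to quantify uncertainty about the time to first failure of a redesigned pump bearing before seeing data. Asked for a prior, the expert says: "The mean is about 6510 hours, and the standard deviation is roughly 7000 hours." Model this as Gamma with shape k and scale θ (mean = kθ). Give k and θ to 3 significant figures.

For Gamma(k, scale θ): mean = kθ, variance = kθ², so CV = 1/√k.
CV = SD/mean = 7000/6510 = 1.075, hence k = 1/CV² = 0.865.
Then θ = mean/k = 6510/0.865 = 7530.

k ≈ 0.865, θ ≈ 7530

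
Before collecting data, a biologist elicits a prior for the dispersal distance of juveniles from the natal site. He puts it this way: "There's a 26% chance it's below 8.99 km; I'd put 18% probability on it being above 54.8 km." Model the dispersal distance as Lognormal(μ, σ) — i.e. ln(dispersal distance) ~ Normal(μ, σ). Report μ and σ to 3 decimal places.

If T ~ Lognormal(μ,σ) then ln T ~ Normal(μ,σ), so the p-quantile of ln T is μ + z_p·σ.
ln(8.99) = 2.196 and ln(54.8) = 4.004; z_{0.26} = -0.6433, z_{0.82} = 0.9154.
σ = (4.004 − 2.196)/(0.9154 − (-0.6433)) = 1.160.
μ = 2.196 − (-0.6433)·1.160 = 2.942.

μ ≈ 2.942, σ ≈ 1.160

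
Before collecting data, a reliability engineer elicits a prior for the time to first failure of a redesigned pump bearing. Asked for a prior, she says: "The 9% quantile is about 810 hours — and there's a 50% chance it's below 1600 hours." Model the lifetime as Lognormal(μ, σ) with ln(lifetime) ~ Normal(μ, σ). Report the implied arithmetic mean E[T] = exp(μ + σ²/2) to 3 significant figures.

E[T] ≈ 1820 hours

If T ~ Lognormal(μ,σ) then ln T ~ Normal(μ,σ), so the p-quantile of ln T is μ + z_p·σ.
ln(810) = 6.697 and ln(1600) = 7.378; z_{0.09} = -1.341, z_{0.5} = 0.
σ = (7.378 − 6.697)/(0 − (-1.341)) = 0.508.
μ = 6.697 − (-1.341)·0.508 = 7.378.
E[T] = exp(μ + σ²/2) = exp(7.378 + 0.1289) = 1820 hours.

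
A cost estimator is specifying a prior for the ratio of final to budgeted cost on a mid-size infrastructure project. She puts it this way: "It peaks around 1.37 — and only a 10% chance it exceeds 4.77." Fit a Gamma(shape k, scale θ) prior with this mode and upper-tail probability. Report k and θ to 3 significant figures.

k ≈ 2.2, θ ≈ 1.14

Gamma(k,θ) with k>1 has mode (k−1)θ, so θ = 1.37/(k−1).
Need P(X < 4.77) = 0.9 with θ tied to k this way. Start at k = 2, θ = 1.37: P(X<4.77) ≈ 0.862.
Too low — raise k to concentrate. Iterating converges to k ≈ 2.2.
Then θ = 1.37/(2.2−1) ≈ 1.14.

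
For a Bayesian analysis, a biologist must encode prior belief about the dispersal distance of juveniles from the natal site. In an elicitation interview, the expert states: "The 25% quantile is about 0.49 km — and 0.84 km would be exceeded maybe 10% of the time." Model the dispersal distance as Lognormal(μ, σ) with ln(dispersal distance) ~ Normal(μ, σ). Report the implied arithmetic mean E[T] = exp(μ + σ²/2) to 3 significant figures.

If T ~ Lognormal(μ,σ) then ln T ~ Normal(μ,σ), so the p-quantile of ln T is μ + z_p·σ.
ln(0.49) = -0.7133 and ln(0.84) = -0.1744; z_{0.25} = -0.6745, z_{0.9} = 1.282.
σ = (-0.1744 − -0.7133)/(1.282 − (-0.6745)) = 0.276.
μ = -0.7133 − (-0.6745)·0.276 = -0.527.
E[T] = exp(μ + σ²/2) = exp(-0.527 + 0.0380) = 0.613 km.

E[T] ≈ 0.613 km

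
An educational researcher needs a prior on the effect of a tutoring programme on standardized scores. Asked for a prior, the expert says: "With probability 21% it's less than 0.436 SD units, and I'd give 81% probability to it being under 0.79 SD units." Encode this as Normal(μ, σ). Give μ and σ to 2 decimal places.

For Normal(μ,σ), the p-quantile is μ + z_p·σ. Here z_{0.21} = -0.8064, z_{0.81} = 0.8779.
So 0.436 = μ − 0.8064σ and 0.79 = μ + 0.8779σ.
Subtracting: σ = (0.79 − 0.436)/(0.8779 − (-0.8064)) = 0.21.
Then μ = 0.436 − (-0.8064)·0.21 = 0.61.

μ = 0.61, σ = 0.21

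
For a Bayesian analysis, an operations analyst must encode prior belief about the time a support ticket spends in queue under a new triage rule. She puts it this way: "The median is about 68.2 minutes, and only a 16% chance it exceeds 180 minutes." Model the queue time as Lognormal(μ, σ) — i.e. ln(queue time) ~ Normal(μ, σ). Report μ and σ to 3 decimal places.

If T ~ Lognormal(μ,σ) then ln T ~ Normal(μ,σ), so the p-quantile of ln T is μ + z_p·σ.
ln(68.2) = 4.222 and ln(180) = 5.193; z_{0.5} = 0, z_{0.84} = 0.9945.
σ = (5.193 − 4.222)/(0.9945 − (0)) = 0.976.
μ = 4.222 − (0)·0.976 = 4.222.

μ ≈ 4.222, σ ≈ 0.976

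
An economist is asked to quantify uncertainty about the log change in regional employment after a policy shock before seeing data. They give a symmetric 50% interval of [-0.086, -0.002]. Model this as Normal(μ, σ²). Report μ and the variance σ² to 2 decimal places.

μ = -0.04, σ² = 0.00

A symmetric 50% interval runs μ ± z·σ with z = 0.6745.
Half-width = 0.042, so σ = 0.042/0.6745 = 0.062 and σ² = 0.00.
μ is the interval midpoint, -0.04.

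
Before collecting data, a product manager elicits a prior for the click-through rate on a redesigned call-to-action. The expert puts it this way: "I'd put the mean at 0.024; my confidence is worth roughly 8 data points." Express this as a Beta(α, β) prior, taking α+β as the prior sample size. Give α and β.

Under the effective-sample-size interpretation, Beta(α, β) has prior mean α/(α+β) and prior sample size α+β.
So α+β = 8 and α/(α+β) = 0.024, giving α = 0.024·8 = 0.192 and β = 8 − 0.192 = 7.808.

α = 0.192, β = 7.808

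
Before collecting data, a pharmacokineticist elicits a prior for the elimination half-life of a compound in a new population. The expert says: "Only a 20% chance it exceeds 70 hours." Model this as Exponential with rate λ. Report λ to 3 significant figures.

λ ≈ 0.023

P(T > 70.0) = e^(−λ·70.0) = 0.2, so λ = −ln(0.2)/70.0 = 0.023.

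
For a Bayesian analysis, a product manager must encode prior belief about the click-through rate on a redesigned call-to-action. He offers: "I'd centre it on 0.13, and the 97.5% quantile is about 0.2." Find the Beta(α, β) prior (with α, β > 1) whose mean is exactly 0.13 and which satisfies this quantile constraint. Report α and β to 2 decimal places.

α ≈ 13.76, β ≈ 92.07

With mean 0.13 fixed, write α = 0.13s, β = 0.87s where s = α+β.
Need P(θ < 0.2) = 0.975 under Beta(0.13s, 0.87s). Normal approximation: (q−m)/√(m(1−m)/s) ≈ z_{0.975} = 1.96, so s ≈ 0.13·0.87·(1.96)²/(0.2−0.13)² = 88.7.
At s = 88.7: P(θ<0.2) ≈ 0.965. Adjusting to match 0.975 gives s ≈ 105.82.
So α = 0.13·105.82 ≈ 13.76, β = 0.87·105.82 ≈ 92.07.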